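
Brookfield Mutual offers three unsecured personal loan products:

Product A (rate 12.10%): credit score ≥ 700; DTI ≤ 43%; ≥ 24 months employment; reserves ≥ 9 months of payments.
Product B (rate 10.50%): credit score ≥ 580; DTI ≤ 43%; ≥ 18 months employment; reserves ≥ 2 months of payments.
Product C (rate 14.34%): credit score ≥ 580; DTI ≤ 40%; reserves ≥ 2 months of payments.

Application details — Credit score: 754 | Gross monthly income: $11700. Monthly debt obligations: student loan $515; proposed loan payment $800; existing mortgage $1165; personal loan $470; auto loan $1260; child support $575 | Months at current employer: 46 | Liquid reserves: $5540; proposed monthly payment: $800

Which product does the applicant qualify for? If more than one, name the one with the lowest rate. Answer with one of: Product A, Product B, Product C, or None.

Product B

Total debts = (515 + 800 + 1,165 + 470 + 1,260 + 575) = 4,785; DTI = 4,785/11,700 = 40.9%.
Reserves = 5,540/800 = 6.9 months.
Product A: score 754 ≥ 700; DTI 40.9% ≤ 43%; employment 46 ≥ 24 mo; reserves 6.9 < 9 mo → does not qualify.
Product B: score 754 ≥ 580; DTI 40.9% ≤ 43%; employment 46 ≥ 18 mo; reserves 6.9 ≥ 2 mo → qualifies.
Product C: score 754 ≥ 580; DTI 40.9% > 40%; reserves 6.9 ≥ 2 mo → does not qualify.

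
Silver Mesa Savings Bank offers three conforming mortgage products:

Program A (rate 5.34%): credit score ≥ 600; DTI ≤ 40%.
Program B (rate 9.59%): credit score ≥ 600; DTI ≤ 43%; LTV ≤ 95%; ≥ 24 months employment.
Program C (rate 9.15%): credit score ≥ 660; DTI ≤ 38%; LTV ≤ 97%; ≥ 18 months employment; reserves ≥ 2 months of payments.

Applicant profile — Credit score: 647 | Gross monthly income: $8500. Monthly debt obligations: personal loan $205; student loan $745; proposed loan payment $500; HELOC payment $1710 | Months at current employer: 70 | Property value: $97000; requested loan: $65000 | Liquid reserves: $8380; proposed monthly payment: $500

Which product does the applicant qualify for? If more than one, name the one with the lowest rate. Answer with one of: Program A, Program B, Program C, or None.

Program A

Total debts = (205 + 745 + 500 + 1,710) = 3,160; DTI = 3,160/8,500 = 37.2%.
LTV = 65,000/97,000 = 67%.
Reserves = 8,380/500 = 16.8 months.
Program A: score 647 ≥ 600; DTI 37.2% ≤ 40% → qualifies.
Program B: score 647 ≥ 600; DTI 37.2% ≤ 43%; LTV 67% ≤ 95%; employment 70 ≥ 24 mo → qualifies.
Program C: score 647 < 660; DTI 37.2% ≤ 38%; LTV 67% ≤ 97%; employment 70 ≥ 18 mo; reserves 16.8 ≥ 2 mo → does not qualify.
Qualifying: Program A, Program B. Lowest rate is 5.34% → Program A.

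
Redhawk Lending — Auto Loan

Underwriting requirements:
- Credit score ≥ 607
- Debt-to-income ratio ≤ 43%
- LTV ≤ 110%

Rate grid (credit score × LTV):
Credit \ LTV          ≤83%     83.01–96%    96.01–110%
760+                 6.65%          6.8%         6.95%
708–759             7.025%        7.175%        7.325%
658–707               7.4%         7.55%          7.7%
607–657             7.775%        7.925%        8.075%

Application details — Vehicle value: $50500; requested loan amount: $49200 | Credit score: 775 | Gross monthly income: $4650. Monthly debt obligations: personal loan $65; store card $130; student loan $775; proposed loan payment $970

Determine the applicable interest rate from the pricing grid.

Credit score 775 ≥ 607; Total monthly debts = (65 + 130 + 775 + 970) = 1,940. Debt-to-income = 1,940/4,650 = 41.7% — meets 43% limit
LTV: 49,200 ÷ 50,500 = 97.4%, within 110% cap
Credit 775 → row 760+; LTV 97.4% → column 96.01–110%. Grid cell → 6.95%.

6.95%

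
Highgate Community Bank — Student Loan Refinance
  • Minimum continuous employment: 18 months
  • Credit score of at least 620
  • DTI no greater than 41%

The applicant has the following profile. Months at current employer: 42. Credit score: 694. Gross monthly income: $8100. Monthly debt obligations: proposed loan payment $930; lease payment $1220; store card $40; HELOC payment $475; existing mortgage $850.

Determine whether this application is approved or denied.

Employment 42 ≥ 18 months
Credit score 694 ≥ 620 (meets)
Total monthly debts = (930 + 1,220 + 40 + 475 + 850) = 3,515. Debt-to-income = 3,515/8,100 = 43.4% — over 41% limit
Fails on DTI.

Denied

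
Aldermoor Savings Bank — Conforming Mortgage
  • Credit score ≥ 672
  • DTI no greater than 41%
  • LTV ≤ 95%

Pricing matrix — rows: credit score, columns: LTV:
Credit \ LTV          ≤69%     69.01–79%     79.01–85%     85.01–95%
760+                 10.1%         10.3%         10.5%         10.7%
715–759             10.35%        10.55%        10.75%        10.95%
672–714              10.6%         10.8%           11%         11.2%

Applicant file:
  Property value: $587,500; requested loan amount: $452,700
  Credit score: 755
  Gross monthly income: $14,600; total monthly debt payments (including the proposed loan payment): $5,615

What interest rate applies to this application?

Credit score 755 ≥ 672; DTI: 5,615 ÷ 14,600 = 38.5%, within the 41% cap
LTV: 452,700 ÷ 587,500 = 77.1%, within 95% cap
Credit 755 → row 715–759; LTV 77.1% → column 69.01–79%. Grid cell → 10.55%.

10.55%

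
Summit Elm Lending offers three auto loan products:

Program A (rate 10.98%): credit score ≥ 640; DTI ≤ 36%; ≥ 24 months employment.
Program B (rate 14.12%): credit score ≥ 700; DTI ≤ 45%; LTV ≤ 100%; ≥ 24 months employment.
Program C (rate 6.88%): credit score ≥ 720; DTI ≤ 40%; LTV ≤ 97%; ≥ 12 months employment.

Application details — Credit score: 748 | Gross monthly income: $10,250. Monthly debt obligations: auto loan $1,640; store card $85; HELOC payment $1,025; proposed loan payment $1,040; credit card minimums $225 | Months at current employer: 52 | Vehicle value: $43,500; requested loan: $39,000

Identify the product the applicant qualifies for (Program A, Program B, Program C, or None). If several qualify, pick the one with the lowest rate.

Total debts = (1,640 + 85 + 1,025 + 1,040 + 225) = 4,015; DTI = 4,015/10,250 = 39.2%.
LTV = 39,000/43,500 = 89.7%.
Program A: score 748 ≥ 640; DTI 39.2% > 36%; employment 52 ≥ 24 mo → does not qualify.
Program B: score 748 ≥ 700; DTI 39.2% ≤ 45%; LTV 89.7% ≤ 100%; employment 52 ≥ 24 mo → qualifies.
Program C: score 748 ≥ 720; DTI 39.2% ≤ 40%; LTV 89.7% ≤ 97%; employment 52 ≥ 12 mo → qualifies.
Qualifying: Program B, Program C. Lowest rate is 6.88% → Program C.

Program C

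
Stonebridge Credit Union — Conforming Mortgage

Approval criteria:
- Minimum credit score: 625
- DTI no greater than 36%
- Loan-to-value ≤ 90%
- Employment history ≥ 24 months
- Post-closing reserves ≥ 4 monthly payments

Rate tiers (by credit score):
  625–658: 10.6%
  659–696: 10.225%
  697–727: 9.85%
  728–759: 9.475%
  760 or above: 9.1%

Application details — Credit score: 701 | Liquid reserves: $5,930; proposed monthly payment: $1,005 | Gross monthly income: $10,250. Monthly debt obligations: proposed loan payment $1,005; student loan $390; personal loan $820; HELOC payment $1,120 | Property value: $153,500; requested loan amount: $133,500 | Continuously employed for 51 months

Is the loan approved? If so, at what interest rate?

Credit score 701 ≥ 625 (meets minimum)
Employment 51 ≥ 24 months
Reserves = 5,930/1,005 = 5.9 months ≥ 4
LTV: 133,500 ÷ 153,500 = 87%, within 90% cap
Total monthly debts = (1,005 + 390 + 820 + 1,120) = 3,335. DTI = 3,335/10,250 = 32.5% ≤ 36%
All requirements met. Score 701 falls in the 697–727 tier → 9.85%.

Approved at 9.85%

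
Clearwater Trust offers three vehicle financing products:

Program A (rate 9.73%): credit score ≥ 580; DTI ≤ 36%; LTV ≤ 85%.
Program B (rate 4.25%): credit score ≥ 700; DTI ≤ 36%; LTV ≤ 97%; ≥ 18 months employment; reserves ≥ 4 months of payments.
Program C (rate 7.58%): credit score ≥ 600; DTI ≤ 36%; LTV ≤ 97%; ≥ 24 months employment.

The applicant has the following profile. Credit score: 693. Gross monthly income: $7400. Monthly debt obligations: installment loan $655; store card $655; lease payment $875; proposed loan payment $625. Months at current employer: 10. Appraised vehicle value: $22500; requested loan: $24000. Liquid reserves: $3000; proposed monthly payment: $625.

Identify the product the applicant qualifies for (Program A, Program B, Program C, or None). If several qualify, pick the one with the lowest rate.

Total debts = (655 + 655 + 875 + 625) = 2,810; DTI = 2,810/7,400 = 38%.
LTV = 24,000/22,500 = 106.7%.
Reserves = 3,000/625 = 4.8 months.
Program A: score 693 ≥ 580; DTI 38% > 36%; LTV 106.7% > 85% → does not qualify.
Program B: score 693 < 700; DTI 38% > 36%; LTV 106.7% > 97%; employment 10 < 18 mo; reserves 4.8 ≥ 4 mo → does not qualify.
Program C: score 693 ≥ 600; DTI 38% > 36%; LTV 106.7% > 97%; employment 10 < 24 mo → does not qualify.

None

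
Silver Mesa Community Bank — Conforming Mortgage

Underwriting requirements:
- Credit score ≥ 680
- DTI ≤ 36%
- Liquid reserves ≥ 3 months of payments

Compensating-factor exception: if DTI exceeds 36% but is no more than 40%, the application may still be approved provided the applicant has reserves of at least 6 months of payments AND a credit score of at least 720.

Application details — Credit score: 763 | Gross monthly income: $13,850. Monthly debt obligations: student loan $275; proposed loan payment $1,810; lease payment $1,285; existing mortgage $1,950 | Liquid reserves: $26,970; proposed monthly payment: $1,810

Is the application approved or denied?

Approved

Credit score 763 ≥ 680 (meets base)
Total debts = (275 + 1,810 + 1,285 + 1,950) = 5,320. DTI: 5,320 ÷ 13,850 = 38.4%, over the 36% base limit.
Reserves: 26,970 ÷ 1,810 = 14.9 months (meets 3-month minimum)
38.4% falls in the override range (36%–40%), so the compensating-factor test applies.
Reserves 14.9 ≥ 6 months; credit score 763 ≥ 720.
Both override conditions satisfied; DTI exception granted.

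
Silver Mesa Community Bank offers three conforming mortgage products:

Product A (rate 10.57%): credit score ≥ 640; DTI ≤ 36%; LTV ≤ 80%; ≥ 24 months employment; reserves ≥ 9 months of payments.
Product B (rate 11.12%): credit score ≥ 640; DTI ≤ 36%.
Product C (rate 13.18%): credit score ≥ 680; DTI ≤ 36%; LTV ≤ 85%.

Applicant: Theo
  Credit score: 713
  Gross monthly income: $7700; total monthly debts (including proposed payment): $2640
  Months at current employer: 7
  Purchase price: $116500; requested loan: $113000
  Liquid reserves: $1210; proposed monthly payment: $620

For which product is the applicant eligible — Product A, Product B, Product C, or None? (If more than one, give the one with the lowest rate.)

Product B

DTI = 2,640/7,700 = 34.3%.
LTV = 113,000/116,500 = 97%.
Reserves = 1,210/620 = 2.0 months.
Product A: score 713 ≥ 640; DTI 34.3% ≤ 36%; LTV 97% > 80%; employment 7 < 24 mo; reserves 2.0 < 9 mo → does not qualify.
Product B: score 713 ≥ 640; DTI 34.3% ≤ 36% → qualifies.
Product C: score 713 ≥ 680; DTI 34.3% ≤ 36%; LTV 97% > 85% → does not qualify.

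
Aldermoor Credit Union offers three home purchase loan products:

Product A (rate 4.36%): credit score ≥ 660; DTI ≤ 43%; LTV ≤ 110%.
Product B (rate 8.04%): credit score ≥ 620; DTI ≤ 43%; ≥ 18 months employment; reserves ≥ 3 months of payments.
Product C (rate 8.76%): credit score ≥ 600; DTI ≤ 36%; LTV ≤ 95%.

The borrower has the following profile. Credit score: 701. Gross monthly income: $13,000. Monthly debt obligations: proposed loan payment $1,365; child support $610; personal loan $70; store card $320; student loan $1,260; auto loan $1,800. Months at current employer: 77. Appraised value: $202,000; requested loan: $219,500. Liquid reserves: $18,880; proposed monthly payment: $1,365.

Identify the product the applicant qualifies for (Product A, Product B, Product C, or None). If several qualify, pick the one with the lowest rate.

Total debts = (1,365 + 610 + 70 + 320 + 1,260 + 1,800) = 5,425; DTI = 5,425/13,000 = 41.7%.
LTV = 219,500/202,000 = 108.7%.
Reserves = 18,880/1,365 = 13.8 months.
Product A: score 701 ≥ 660; DTI 41.7% ≤ 43%; LTV 108.7% ≤ 110% → qualifies.
Product B: score 701 ≥ 620; DTI 41.7% ≤ 43%; employment 77 ≥ 18 mo; reserves 13.8 ≥ 3 mo → qualifies.
Product C: score 701 ≥ 600; DTI 41.7% > 36%; LTV 108.7% > 95% → does not qualify.
Qualifying: Product A, Product B. Lowest rate is 4.36% → Product A.

Product A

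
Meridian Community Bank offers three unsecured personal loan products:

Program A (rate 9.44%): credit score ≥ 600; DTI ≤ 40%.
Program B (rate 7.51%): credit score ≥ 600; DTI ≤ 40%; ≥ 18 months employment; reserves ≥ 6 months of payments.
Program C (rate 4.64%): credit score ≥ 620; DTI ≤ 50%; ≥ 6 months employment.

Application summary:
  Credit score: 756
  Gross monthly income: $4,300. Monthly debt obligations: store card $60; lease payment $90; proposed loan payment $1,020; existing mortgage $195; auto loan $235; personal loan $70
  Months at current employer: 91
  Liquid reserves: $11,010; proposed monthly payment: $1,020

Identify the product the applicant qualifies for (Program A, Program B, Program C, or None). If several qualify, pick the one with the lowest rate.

Program C

Total debts = (60 + 90 + 1,020 + 195 + 235 + 70) = 1,670; DTI = 1,670/4,300 = 38.8%.
Reserves = 11,010/1,020 = 10.8 months.
Program A: score 756 ≥ 600; DTI 38.8% ≤ 40% → qualifies.
Program B: score 756 ≥ 600; DTI 38.8% ≤ 40%; employment 91 ≥ 18 mo; reserves 10.8 ≥ 6 mo → qualifies.
Program C: score 756 ≥ 620; DTI 38.8% ≤ 50%; employment 91 ≥ 6 mo → qualifies.
Qualifying: Program A, Program B, Program C. Lowest rate is 4.64% → Program C.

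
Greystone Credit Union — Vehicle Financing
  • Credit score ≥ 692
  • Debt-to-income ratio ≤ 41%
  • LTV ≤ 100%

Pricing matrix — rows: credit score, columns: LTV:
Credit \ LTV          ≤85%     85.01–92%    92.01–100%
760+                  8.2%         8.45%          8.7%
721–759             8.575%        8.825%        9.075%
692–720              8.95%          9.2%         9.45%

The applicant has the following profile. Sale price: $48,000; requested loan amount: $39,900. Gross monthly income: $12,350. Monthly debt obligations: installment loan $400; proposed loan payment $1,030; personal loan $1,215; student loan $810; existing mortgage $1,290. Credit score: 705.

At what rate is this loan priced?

Credit score 705 ≥ 692; Total monthly debts = (400 + 1,030 + 1,215 + 810 + 1,290) = 4,745. DTI = 4,745/12,350 = 38.4% ≤ 41%
Loan-to-value = 39,900/48,000 = 83.1% — pass (100% max)
Credit 705 → row 692–720; LTV 83.1% → column ≤85%. Grid cell → 8.95%.

8.95%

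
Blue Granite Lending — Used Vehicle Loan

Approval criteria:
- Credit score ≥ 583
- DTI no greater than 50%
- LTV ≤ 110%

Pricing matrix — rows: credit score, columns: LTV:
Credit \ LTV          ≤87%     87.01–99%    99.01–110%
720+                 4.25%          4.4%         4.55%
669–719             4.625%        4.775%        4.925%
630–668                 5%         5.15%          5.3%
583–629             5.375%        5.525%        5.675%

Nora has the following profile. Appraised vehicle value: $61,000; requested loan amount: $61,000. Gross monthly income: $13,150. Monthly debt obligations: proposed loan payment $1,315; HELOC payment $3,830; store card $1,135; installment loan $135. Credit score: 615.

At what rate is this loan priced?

Credit score 615 ≥ 583; Total monthly debts = (1,315 + 3,830 + 1,135 + 135) = 6,415. DTI: 6,415 ÷ 13,150 = 48.8%, within the 50% cap
LTV = 61,000/61,000 = 100% ≤ 110%
Row: 615 falls in 583–629. Column: 100% falls in 99.01–110%. Rate = 5.675%.

5.675%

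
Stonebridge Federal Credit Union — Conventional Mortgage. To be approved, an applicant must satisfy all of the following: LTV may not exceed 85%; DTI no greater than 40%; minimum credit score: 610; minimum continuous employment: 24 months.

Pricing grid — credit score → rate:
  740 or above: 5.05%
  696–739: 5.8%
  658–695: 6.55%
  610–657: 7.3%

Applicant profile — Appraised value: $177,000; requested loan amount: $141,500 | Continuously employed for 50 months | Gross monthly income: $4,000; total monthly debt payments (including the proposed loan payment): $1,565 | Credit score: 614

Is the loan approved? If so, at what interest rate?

Credit score 614 ≥ 610 (meets minimum)
Loan-to-value = 141,500/177,000 = 79.9% — pass (85% max)
Employment 50 ≥ 24 months
Debt-to-income = 1,565/4,000 = 39.1% — meets 40% limit
All requirements met. Score 614 falls in the 610–657 tier → 7.3%.

Approved at 7.3%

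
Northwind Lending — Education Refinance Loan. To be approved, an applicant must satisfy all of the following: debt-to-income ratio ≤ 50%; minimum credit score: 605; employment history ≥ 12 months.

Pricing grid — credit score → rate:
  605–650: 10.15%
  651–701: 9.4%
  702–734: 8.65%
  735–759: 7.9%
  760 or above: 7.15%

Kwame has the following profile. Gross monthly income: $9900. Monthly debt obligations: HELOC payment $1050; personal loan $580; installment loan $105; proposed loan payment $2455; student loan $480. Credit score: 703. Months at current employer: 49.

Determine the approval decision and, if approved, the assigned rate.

Approved at 8.65%

Credit score 703 ≥ 605 (meets minimum)
Employment 49 ≥ 12 months
Total monthly debts = (1,050 + 580 + 105 + 2,455 + 480) = 4,670. DTI: 4,670 ÷ 9,900 = 47.2%, within the 50% cap
All requirements met. Score 703 falls in the 702–734 tier → 8.65%.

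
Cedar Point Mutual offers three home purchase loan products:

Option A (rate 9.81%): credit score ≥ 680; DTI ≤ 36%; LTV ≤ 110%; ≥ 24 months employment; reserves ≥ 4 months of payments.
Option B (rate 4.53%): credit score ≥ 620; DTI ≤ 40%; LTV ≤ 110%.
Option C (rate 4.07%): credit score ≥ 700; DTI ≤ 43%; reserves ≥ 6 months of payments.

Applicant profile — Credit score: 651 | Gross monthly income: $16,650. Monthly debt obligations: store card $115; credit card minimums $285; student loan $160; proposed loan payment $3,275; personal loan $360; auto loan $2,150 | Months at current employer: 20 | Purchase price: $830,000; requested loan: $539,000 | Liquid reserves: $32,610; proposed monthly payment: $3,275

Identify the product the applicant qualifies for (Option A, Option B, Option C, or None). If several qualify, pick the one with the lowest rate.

Total debts = (115 + 285 + 160 + 3,275 + 360 + 2,150) = 6,345; DTI = 6,345/16,650 = 38.1%.
LTV = 539,000/830,000 = 64.9%.
Reserves = 32,610/3,275 = 10.0 months.
Option A: score 651 < 680; DTI 38.1% > 36%; LTV 64.9% ≤ 110%; employment 20 < 24 mo; reserves 10.0 ≥ 4 mo → does not qualify.
Option B: score 651 ≥ 620; DTI 38.1% ≤ 40%; LTV 64.9% ≤ 110% → qualifies.
Option C: score 651 < 700; DTI 38.1% ≤ 43%; reserves 10.0 ≥ 6 mo → does not qualify.

Option B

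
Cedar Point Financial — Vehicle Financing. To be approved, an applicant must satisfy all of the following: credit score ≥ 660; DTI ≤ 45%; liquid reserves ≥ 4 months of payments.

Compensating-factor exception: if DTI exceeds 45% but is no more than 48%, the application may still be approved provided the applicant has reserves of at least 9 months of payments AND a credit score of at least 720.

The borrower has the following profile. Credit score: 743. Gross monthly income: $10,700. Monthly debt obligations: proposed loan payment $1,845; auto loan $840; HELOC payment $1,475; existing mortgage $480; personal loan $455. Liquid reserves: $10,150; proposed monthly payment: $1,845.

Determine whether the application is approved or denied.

Denied

Credit score 743 ≥ 660 (meets base)
Total debts = (1,845 + 840 + 1,475 + 480 + 455) = 5,095. DTI = 5,095/10,700 = 47.6% > 45% — standard DTI limit exceeded.
Reserves = 10,150/1,845 = 5.5 months ≥ 4
DTI 47.6% is within the 45%–48% exception band; checking compensating factors.
Override check — reserves: 5.5 mo (short of 9); score: 743 (ok).
Override conditions not both satisfied; exception does not apply.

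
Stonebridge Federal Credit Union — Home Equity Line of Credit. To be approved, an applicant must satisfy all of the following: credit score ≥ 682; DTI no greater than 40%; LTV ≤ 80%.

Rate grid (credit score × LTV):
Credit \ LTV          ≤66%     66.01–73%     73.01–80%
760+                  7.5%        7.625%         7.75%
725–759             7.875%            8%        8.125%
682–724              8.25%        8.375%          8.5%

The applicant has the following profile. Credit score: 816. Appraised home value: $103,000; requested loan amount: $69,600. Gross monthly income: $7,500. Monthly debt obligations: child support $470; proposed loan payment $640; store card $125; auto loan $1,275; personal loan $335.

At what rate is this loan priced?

Credit score 816 ≥ 682; Total monthly debts = (470 + 640 + 125 + 1,275 + 335) = 2,845. DTI = 2,845/7,500 = 37.9% ≤ 40%
LTV = 69,600/103,000 = 67.6% ≤ 80%
Credit 816 → row 760+; LTV 67.6% → column 66.01–73%. Grid cell → 7.625%.

7.625%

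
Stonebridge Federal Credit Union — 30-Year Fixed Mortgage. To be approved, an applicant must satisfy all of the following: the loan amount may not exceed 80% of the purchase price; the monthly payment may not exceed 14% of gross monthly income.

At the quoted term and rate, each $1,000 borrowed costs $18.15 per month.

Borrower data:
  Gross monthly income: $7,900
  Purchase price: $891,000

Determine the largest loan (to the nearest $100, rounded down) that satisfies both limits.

Payment cap: 14% × $7,900 = $1,106/month.
At $18.15 per $1,000, that supports 1,106/18.15 × 1,000 ≈ $60,936 → $60,900.
LTV cap: 80% × $891,000 = $712,800 → $712,800.
Binding constraint: payment-to-income.

$60,900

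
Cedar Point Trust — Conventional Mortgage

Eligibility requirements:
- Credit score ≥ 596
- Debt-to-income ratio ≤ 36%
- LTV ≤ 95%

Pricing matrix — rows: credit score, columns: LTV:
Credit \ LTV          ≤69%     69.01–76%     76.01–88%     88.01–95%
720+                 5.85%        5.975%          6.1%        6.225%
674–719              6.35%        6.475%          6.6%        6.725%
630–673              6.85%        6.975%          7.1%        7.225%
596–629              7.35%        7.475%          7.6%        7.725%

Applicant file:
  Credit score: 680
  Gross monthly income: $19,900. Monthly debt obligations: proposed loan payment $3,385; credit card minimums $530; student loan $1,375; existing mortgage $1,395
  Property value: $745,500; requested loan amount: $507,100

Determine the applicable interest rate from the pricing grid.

Credit score 680 ≥ 596; Total monthly debts = (3,385 + 530 + 1,375 + 1,395) = 6,685. DTI = 6,685/19,900 = 33.6% ≤ 36%
LTV = 507,100/745,500 = 68% ≤ 95%
Score 680 is in the 674–719 band; LTV 68% is in the ≤69% band → 6.35%.

6.35%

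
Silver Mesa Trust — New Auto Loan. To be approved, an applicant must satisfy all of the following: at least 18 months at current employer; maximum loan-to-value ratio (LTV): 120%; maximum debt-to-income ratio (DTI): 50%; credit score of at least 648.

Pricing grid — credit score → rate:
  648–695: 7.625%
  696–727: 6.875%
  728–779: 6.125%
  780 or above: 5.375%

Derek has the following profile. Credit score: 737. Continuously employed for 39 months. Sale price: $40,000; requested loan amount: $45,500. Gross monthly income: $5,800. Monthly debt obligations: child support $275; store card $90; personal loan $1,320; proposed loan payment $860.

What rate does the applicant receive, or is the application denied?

Credit score 737 ≥ 648 (meets minimum)
Total monthly debts = (275 + 90 + 1,320 + 860) = 2,545. DTI: 2,545 ÷ 5,800 = 43.9%, within the 50% cap
Employment 39 ≥ 18 months
LTV: 45,500 ÷ 40,000 = 113.8%, within 120% cap
All requirements met. Score 737 falls in the 728–779 tier → 6.125%.

Approved at 6.125%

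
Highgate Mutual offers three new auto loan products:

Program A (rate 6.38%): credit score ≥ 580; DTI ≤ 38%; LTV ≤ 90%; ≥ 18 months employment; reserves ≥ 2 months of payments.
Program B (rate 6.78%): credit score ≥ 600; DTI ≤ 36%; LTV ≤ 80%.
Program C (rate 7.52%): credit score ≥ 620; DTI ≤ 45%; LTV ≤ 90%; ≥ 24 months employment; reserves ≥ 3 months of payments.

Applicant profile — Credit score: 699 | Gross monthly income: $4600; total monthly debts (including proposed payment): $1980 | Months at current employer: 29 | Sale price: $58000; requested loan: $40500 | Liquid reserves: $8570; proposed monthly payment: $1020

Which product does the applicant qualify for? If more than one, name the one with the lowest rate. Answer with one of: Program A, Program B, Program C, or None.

Program C

DTI = 1,980/4,600 = 43%.
LTV = 40,500/58,000 = 69.8%.
Reserves = 8,570/1,020 = 8.4 months.
Program A: score 699 ≥ 580; DTI 43% > 38%; LTV 69.8% ≤ 90%; employment 29 ≥ 18 mo; reserves 8.4 ≥ 2 mo → does not qualify.
Program B: score 699 ≥ 600; DTI 43% > 36%; LTV 69.8% ≤ 80% → does not qualify.
Program C: score 699 ≥ 620; DTI 43% ≤ 45%; LTV 69.8% ≤ 90%; employment 29 ≥ 24 mo; reserves 8.4 ≥ 3 mo → qualifies.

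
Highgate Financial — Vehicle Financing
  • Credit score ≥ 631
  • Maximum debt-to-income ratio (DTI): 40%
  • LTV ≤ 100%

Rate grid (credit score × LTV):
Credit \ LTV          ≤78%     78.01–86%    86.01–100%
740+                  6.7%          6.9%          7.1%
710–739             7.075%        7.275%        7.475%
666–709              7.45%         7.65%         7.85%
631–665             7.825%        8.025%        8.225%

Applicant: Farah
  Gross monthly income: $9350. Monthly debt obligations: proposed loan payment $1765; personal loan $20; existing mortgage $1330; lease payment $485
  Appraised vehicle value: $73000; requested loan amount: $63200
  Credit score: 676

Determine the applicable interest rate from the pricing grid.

Credit score 676 ≥ 631; Total monthly debts = (1,765 + 20 + 1,330 + 485) = 3,600. DTI = 3,600/9,350 = 38.5% ≤ 40%
Loan-to-value = 63,200/73,000 = 86.6% — pass (100% max)
Row: 676 falls in 666–709. Column: 86.6% falls in 86.01–100%. Rate = 7.85%.

7.85%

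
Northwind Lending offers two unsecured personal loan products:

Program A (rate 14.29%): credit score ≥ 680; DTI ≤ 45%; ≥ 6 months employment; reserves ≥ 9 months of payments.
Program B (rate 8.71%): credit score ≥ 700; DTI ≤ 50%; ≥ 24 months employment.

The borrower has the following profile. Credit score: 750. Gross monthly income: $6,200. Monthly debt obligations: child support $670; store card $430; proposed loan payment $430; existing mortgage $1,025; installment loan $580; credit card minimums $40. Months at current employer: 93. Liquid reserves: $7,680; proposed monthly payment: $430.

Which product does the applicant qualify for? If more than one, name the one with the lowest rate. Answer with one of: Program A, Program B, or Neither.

Neither

Total debts = (670 + 430 + 430 + 1,025 + 580 + 40) = 3,175; DTI = 3,175/6,200 = 51.2%.
Reserves = 7,680/430 = 17.9 months.
Program A: score 750 ≥ 680; DTI 51.2% > 45%; employment 93 ≥ 6 mo; reserves 17.9 ≥ 9 mo → does not qualify.
Program B: score 750 ≥ 700; DTI 51.2% > 50%; employment 93 ≥ 24 mo → does not qualify.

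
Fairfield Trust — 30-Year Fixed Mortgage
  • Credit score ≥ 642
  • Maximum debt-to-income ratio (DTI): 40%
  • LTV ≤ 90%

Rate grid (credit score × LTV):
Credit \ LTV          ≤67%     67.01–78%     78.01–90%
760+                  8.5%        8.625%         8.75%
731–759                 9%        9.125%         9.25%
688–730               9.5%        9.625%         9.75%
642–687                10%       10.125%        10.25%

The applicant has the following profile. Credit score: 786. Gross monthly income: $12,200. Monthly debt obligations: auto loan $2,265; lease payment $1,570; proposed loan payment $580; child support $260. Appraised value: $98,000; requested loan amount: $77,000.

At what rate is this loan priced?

8.75%

Credit score 786 ≥ 642; Total monthly debts = (2,265 + 1,570 + 580 + 260) = 4,675. Debt-to-income = 4,675/12,200 = 38.3% — meets 40% limit
LTV: 77,000 ÷ 98,000 = 78.6%, within 90% cap
Credit 786 → row 760+; LTV 78.6% → column 78.01–90%. Grid cell → 8.75%.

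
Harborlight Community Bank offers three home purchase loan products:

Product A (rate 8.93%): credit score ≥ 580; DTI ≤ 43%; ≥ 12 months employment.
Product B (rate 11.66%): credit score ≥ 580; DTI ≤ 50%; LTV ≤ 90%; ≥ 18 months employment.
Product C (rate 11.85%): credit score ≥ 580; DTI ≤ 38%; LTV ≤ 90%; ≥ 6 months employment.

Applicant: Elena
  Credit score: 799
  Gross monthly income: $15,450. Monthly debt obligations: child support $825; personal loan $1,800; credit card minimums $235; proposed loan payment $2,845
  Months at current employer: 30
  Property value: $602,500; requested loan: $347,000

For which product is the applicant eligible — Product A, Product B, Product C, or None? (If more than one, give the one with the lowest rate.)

Total debts = (825 + 1,800 + 235 + 2,845) = 5,705; DTI = 5,705/15,450 = 36.9%.
LTV = 347,000/602,500 = 57.6%.
Product A: score 799 ≥ 580; DTI 36.9% ≤ 43%; employment 30 ≥ 12 mo → qualifies.
Product B: score 799 ≥ 580; DTI 36.9% ≤ 50%; LTV 57.6% ≤ 90%; employment 30 ≥ 18 mo → qualifies.
Product C: score 799 ≥ 580; DTI 36.9% ≤ 38%; LTV 57.6% ≤ 90%; employment 30 ≥ 6 mo → qualifies.
Qualifying: Product A, Product B, Product C. Lowest rate is 8.93% → Product A.

Product A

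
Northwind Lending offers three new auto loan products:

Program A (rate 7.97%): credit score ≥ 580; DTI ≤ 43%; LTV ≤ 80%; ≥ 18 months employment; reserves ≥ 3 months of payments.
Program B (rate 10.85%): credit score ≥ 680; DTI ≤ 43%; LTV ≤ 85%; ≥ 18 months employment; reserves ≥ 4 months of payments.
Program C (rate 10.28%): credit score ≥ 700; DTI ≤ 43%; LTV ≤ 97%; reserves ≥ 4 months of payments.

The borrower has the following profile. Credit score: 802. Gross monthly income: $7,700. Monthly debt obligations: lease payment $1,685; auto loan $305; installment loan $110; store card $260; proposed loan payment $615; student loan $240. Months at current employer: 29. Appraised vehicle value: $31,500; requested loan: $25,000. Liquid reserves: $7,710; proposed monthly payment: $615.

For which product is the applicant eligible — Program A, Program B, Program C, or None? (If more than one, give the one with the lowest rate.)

Total debts = (1,685 + 305 + 110 + 260 + 615 + 240) = 3,215; DTI = 3,215/7,700 = 41.8%.
LTV = 25,000/31,500 = 79.4%.
Reserves = 7,710/615 = 12.5 months.
Program A: score 802 ≥ 580; DTI 41.8% ≤ 43%; LTV 79.4% ≤ 80%; employment 29 ≥ 18 mo; reserves 12.5 ≥ 3 mo → qualifies.
Program B: score 802 ≥ 680; DTI 41.8% ≤ 43%; LTV 79.4% ≤ 85%; employment 29 ≥ 18 mo; reserves 12.5 ≥ 4 mo → qualifies.
Program C: score 802 ≥ 700; DTI 41.8% ≤ 43%; LTV 79.4% ≤ 97%; reserves 12.5 ≥ 4 mo → qualifies.
Qualifying: Program A, Program B, Program C. Lowest rate is 7.97% → Program A.

Program A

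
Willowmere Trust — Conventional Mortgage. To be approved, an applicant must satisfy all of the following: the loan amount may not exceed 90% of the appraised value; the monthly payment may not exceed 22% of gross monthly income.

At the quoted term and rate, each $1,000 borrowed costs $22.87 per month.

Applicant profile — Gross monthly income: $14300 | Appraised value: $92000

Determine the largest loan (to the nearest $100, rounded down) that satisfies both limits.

$82,800

Payment cap: 22% × $14,300 = $3,146/month.
At $22.87 per $1,000, that supports 3,146/22.87 × 1,000 ≈ $137,560 → $137,500.
LTV cap: 90% × $92,000 = $82,800 → $82,800.
Binding constraint: loan-to-value.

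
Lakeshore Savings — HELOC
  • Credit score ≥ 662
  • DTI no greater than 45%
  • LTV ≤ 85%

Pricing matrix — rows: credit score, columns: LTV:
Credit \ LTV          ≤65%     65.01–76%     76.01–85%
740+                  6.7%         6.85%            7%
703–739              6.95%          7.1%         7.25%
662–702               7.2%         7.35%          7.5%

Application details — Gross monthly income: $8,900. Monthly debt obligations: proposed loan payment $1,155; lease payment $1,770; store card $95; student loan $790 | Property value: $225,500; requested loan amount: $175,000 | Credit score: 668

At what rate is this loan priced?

7.5%

Credit score 668 ≥ 662; Total monthly debts = (1,155 + 1,770 + 95 + 790) = 3,810. DTI = 3,810/8,900 = 42.8% ≤ 45%
LTV = 175,000/225,500 = 77.6% ≤ 85%
Score 668 is in the 662–702 band; LTV 77.6% is in the 76.01–85% band → 7.5%.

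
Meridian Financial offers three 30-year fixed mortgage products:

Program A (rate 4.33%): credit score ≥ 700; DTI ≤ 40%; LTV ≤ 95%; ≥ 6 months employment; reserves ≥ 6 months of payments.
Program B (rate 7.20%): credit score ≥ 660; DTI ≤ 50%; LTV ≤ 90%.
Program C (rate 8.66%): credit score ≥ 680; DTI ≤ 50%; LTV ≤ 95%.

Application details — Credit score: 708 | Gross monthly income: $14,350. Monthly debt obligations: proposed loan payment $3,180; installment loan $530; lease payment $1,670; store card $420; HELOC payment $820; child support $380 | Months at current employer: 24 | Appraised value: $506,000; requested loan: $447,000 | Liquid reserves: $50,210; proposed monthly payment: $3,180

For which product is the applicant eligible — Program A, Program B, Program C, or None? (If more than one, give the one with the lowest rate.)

Total debts = (3,180 + 530 + 1,670 + 420 + 820 + 380) = 7,000; DTI = 7,000/14,350 = 48.8%.
LTV = 447,000/506,000 = 88.3%.
Reserves = 50,210/3,180 = 15.8 months.
Program A: score 708 ≥ 700; DTI 48.8% > 40%; LTV 88.3% ≤ 95%; employment 24 ≥ 6 mo; reserves 15.8 ≥ 6 mo → does not qualify.
Program B: score 708 ≥ 660; DTI 48.8% ≤ 50%; LTV 88.3% ≤ 90% → qualifies.
Program C: score 708 ≥ 680; DTI 48.8% ≤ 50%; LTV 88.3% ≤ 95% → qualifies.
Qualifying: Program B, Program C. Lowest rate is 7.20% → Program B.

Program B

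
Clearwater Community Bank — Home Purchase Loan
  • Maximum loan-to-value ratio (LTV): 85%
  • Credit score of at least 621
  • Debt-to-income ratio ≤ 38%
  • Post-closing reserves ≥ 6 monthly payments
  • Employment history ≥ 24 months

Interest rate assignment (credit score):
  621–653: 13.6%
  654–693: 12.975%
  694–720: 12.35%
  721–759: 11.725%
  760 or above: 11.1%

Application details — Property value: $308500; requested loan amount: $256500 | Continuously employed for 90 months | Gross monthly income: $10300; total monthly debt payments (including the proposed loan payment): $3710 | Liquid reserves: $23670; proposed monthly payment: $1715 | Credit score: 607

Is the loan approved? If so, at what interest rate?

Credit score 607 < 621 (below minimum)
Employment 90 ≥ 24 months
Loan-to-value = 256,500/308,500 = 83.1% — pass (85% max)
Reserves: 23,670 ÷ 1,715 = 13.8 months (meets 6-month minimum)
DTI: 3,710 ÷ 10,300 = 36%, within the 38% cap
Not all requirements met → denied.

Denied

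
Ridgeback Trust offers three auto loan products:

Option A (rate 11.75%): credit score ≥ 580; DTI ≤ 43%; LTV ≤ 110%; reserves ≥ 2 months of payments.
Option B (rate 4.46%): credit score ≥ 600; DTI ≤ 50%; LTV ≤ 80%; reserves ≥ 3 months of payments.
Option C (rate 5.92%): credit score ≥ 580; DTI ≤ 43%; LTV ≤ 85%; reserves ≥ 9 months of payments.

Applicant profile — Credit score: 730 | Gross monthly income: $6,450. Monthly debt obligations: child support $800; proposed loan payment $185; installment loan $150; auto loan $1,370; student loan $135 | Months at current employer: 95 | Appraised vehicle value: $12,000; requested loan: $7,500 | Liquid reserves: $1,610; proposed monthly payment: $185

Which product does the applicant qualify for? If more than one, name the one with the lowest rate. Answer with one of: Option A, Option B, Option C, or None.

Total debts = (800 + 185 + 150 + 1,370 + 135) = 2,640; DTI = 2,640/6,450 = 40.9%.
LTV = 7,500/12,000 = 62.5%.
Reserves = 1,610/185 = 8.7 months.
Option A: score 730 ≥ 580; DTI 40.9% ≤ 43%; LTV 62.5% ≤ 110%; reserves 8.7 ≥ 2 mo → qualifies.
Option B: score 730 ≥ 600; DTI 40.9% ≤ 50%; LTV 62.5% ≤ 80%; reserves 8.7 ≥ 3 mo → qualifies.
Option C: score 730 ≥ 580; DTI 40.9% ≤ 43%; LTV 62.5% ≤ 85%; reserves 8.7 < 9 mo → does not qualify.
Qualifying: Option A, Option B. Lowest rate is 4.46% → Option B.

Option B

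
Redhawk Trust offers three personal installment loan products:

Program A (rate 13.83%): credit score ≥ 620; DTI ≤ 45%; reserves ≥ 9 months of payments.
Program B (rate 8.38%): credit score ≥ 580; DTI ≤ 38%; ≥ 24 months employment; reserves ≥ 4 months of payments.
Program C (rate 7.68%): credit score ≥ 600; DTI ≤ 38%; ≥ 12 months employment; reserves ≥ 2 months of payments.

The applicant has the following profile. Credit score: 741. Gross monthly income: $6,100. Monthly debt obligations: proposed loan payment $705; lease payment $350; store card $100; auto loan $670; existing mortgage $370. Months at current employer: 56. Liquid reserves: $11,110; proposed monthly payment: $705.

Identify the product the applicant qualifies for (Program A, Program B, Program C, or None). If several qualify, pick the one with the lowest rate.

Program C

Total debts = (705 + 350 + 100 + 670 + 370) = 2,195; DTI = 2,195/6,100 = 36%.
Reserves = 11,110/705 = 15.8 months.
Program A: score 741 ≥ 620; DTI 36% ≤ 45%; reserves 15.8 ≥ 9 mo → qualifies.
Program B: score 741 ≥ 580; DTI 36% ≤ 38%; employment 56 ≥ 24 mo; reserves 15.8 ≥ 4 mo → qualifies.
Program C: score 741 ≥ 600; DTI 36% ≤ 38%; employment 56 ≥ 12 mo; reserves 15.8 ≥ 2 mo → qualifies.
Qualifying: Program A, Program B, Program C. Lowest rate is 7.68% → Program C.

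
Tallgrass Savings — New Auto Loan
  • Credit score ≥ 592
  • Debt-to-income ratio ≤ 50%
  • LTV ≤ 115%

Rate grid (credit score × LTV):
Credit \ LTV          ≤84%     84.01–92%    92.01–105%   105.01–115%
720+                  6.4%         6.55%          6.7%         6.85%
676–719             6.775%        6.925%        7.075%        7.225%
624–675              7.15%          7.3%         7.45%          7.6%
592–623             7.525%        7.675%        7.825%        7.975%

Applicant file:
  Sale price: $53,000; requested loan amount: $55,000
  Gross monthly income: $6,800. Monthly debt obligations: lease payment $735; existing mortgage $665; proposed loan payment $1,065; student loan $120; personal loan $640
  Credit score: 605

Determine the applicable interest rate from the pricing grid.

Credit score 605 ≥ 592; Total monthly debts = (735 + 665 + 1,065 + 120 + 640) = 3,225. Debt-to-income = 3,225/6,800 = 47.4% — meets 50% limit
Loan-to-value = 55,000/53,000 = 103.8% — pass (115% max)
Credit 605 → row 592–623; LTV 103.8% → column 92.01–105%. Grid cell → 7.825%.

7.825%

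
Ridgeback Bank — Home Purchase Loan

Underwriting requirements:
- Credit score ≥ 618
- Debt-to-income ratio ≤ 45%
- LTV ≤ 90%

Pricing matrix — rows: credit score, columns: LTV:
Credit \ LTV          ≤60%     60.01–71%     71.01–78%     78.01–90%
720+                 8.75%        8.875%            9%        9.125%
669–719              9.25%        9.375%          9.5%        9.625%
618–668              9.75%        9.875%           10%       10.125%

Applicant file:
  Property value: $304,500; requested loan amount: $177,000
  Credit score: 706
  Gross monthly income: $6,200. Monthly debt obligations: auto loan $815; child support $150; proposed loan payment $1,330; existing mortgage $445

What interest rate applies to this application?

Credit score 706 ≥ 618; Total monthly debts = (815 + 150 + 1,330 + 445) = 2,740. DTI: 2,740 ÷ 6,200 = 44.2%, within the 45% cap
Loan-to-value = 177,000/304,500 = 58.1% — pass (90% max)
Row: 706 falls in 669–719. Column: 58.1% falls in ≤60%. Rate = 9.25%.

9.25%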